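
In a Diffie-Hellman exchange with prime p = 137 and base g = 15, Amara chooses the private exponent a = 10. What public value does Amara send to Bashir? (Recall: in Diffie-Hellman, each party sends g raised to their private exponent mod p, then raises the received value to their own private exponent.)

119

Public value = 15^10 mod 137.
15^1 ≡ 15 (mod 137)
15^2 = (15^1)^2 ≡ 15^2 = 225 ≡ 88 (mod 137)
15^4 = (15^2)^2 ≡ 88^2 = 7744 ≡ 72 (mod 137)
15^8 = (15^4)^2 ≡ 72^2 = 5184 ≡ 115 (mod 137)
15^10 = 15^8 · 15^2 ≡ 115 · 88 ≡ 119 (mod 137).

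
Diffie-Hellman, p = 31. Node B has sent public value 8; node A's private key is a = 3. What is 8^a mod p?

Shared key K = 8^3 mod 31.
8^1 ≡ 8 (mod 31)
8^2 = (8^1)^2 ≡ 8^2 = 64 ≡ 2 (mod 31)
8^3 = 8^2 · 8^1 ≡ 2 · 8 ≡ 16 (mod 31).

16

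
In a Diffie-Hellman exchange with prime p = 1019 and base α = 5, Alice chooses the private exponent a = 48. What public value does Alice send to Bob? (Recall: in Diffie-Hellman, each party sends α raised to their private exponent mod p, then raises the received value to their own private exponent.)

Public value = 5^48 mod 1019.
5^1 ≡ 5 (mod 1019)
5^2 = (5^1)^2 ≡ 5^2 = 25 ≡ 25 (mod 1019)
5^4 = (5^2)^2 ≡ 25^2 = 625 ≡ 625 (mod 1019)
5^8 = (5^4)^2 ≡ 625^2 = 390625 ≡ 348 (mod 1019)
5^16 = (5^8)^2 ≡ 348^2 = 121104 ≡ 862 (mod 1019)
5^32 = (5^16)^2 ≡ 862^2 = 743044 ≡ 193 (mod 1019)
5^48 = 5^32 · 5^16 ≡ 193 · 862 ≡ 269 (mod 1019).

269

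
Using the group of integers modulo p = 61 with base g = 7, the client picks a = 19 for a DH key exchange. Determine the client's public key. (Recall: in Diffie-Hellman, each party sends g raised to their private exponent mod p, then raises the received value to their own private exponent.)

59

Public value = 7^19 mod 61.
7^1 ≡ 7 (mod 61)
7^2 = (7^1)^2 ≡ 7^2 = 49 ≡ 49 (mod 61)
7^4 = (7^2)^2 ≡ 49^2 = 2401 ≡ 22 (mod 61)
7^8 = (7^4)^2 ≡ 22^2 = 484 ≡ 57 (mod 61)
7^16 = (7^8)^2 ≡ 57^2 = 3249 ≡ 16 (mod 61)
7^19 = 7^16 · 7^2 · 7^1 ≡ 16 · 49 · 7 ≡ 59 (mod 61).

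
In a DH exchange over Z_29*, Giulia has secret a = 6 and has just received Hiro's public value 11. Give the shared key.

Shared key K = 11^6 mod 29.
11^1 ≡ 11 (mod 29)
11^2 = (11^1)^2 ≡ 11^2 = 121 ≡ 5 (mod 29)
11^4 = (11^2)^2 ≡ 5^2 = 25 ≡ 25 (mod 29)
11^6 = 11^4 · 11^2 ≡ 25 · 5 ≡ 9 (mod 29).

9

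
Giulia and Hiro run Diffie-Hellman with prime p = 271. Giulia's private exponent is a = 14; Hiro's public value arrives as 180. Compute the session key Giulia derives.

170

Shared key K = 180^14 mod 271.
180^1 ≡ 180 (mod 271)
180^2 = (180^1)^2 ≡ 180^2 = 32400 ≡ 151 (mod 271)
180^4 = (180^2)^2 ≡ 151^2 = 22801 ≡ 37 (mod 271)
180^8 = (180^4)^2 ≡ 37^2 = 1369 ≡ 14 (mod 271)
180^14 = 180^8 · 180^4 · 180^2 ≡ 14 · 37 · 151 ≡ 170 (mod 271).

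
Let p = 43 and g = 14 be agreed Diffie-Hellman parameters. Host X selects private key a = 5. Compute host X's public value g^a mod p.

23

Public value = 14^5 mod 43.
14^1 ≡ 14 (mod 43)
14^2 = (14^1)^2 ≡ 14^2 = 196 ≡ 24 (mod 43)
14^4 = (14^2)^2 ≡ 24^2 = 576 ≡ 17 (mod 43)
14^5 = 14^4 · 14^1 ≡ 17 · 14 ≡ 23 (mod 43).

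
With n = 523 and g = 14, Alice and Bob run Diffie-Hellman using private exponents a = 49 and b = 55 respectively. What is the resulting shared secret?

Alice sends A = g^a mod n = 14^49 mod 523.
14^1 ≡ 14 (mod 523)
14^2 = (14^1)^2 ≡ 14^2 = 196 ≡ 196 (mod 523)
14^4 = (14^2)^2 ≡ 196^2 = 38416 ≡ 237 (mod 523)
14^8 = (14^4)^2 ≡ 237^2 = 56169 ≡ 208 (mod 523)
14^16 = (14^8)^2 ≡ 208^2 = 43264 ≡ 378 (mod 523)
14^32 = (14^16)^2 ≡ 378^2 = 142884 ≡ 105 (mod 523)
14^49 = 14^32 · 14^16 · 14^1 ≡ 105 · 378 · 14 ≡ 234 (mod 523).
So A = 234. Bob then computes K = A^b mod n = 234^55 mod 523.
234^1 ≡ 234 (mod 523)
234^2 = (234^1)^2 ≡ 234^2 = 54756 ≡ 364 (mod 523)
234^4 = (234^2)^2 ≡ 364^2 = 132496 ≡ 177 (mod 523)
234^8 = (234^4)^2 ≡ 177^2 = 31329 ≡ 472 (mod 523)
234^16 = (234^8)^2 ≡ 472^2 = 222784 ≡ 509 (mod 523)
234^32 = (234^16)^2 ≡ 509^2 = 259081 ≡ 196 (mod 523)
234^55 = 234^32 · 234^16 · 234^4 · 234^2 · 234^1 ≡ 196 · 509 · 177 · 364 · 234 ≡ 8 (mod 523).

8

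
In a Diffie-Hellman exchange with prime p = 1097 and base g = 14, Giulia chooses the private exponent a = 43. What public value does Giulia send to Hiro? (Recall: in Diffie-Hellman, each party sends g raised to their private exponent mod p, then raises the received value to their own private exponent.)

Public value = 14^43 (mod 1097).
14^1 ≡ 14 (mod 1097)
14^2 = (14^1)^2 ≡ 14^2 = 196 ≡ 196 (mod 1097)
14^4 = (14^2)^2 ≡ 196^2 = 38416 ≡ 21 (mod 1097)
14^8 = (14^4)^2 ≡ 21^2 = 441 ≡ 441 (mod 1097)
14^16 = (14^8)^2 ≡ 441^2 = 194481 ≡ 312 (mod 1097)
14^32 = (14^16)^2 ≡ 312^2 = 97344 ≡ 808 (mod 1097)
14^43 = 14^32 · 14^8 · 14^2 · 14^1 ≡ 808 · 441 · 196 · 14 ≡ 253 (mod 1097).

253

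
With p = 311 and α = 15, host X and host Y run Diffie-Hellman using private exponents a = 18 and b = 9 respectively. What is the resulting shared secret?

18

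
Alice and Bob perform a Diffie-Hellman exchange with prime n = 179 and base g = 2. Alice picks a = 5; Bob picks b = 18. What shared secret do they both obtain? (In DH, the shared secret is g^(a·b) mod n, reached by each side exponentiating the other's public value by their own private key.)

177

Alice sends A = g^a mod n = 2^5 mod 179.
2^1 ≡ 2 (mod 179)
2^2 = (2^1)^2 ≡ 2^2 = 4 ≡ 4 (mod 179)
2^4 = (2^2)^2 ≡ 4^2 = 16 ≡ 16 (mod 179)
2^5 = 2^4 · 2^1 ≡ 16 · 2 ≡ 32 (mod 179).
So A = 32. Bob then computes K = A^b mod n = 32^18 mod 179.
32^1 ≡ 32 (mod 179)
32^2 = (32^1)^2 ≡ 32^2 = 1024 ≡ 129 (mod 179)
32^4 = (32^2)^2 ≡ 129^2 = 16641 ≡ 173 (mod 179)
32^8 = (32^4)^2 ≡ 173^2 = 29929 ≡ 36 (mod 179)
32^16 = (32^8)^2 ≡ 36^2 = 1296 ≡ 43 (mod 179)
32^18 = 32^16 · 32^2 ≡ 43 · 129 ≡ 177 (mod 179).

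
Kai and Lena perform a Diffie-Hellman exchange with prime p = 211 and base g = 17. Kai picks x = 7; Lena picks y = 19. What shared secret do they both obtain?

128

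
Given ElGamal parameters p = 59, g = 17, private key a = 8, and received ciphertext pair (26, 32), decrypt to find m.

18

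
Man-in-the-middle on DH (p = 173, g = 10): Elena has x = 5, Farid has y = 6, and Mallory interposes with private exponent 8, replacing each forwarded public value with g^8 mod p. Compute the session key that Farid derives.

Farid receives Mallory's public value M = 10^8 mod 173 instead of the honest one.
10^1 ≡ 10 (mod 173)
10^2 = (10^1)^2 ≡ 10^2 = 100 ≡ 100 (mod 173)
10^4 = (10^2)^2 ≡ 100^2 = 10000 ≡ 139 (mod 173)
10^8 = (10^4)^2 ≡ 139^2 = 19321 ≡ 118 (mod 173)
So M = 118. Farid computes K = M^6 mod 173.
118^1 ≡ 118 (mod 173)
118^2 = (118^1)^2 ≡ 118^2 = 13924 ≡ 84 (mod 173)
118^4 = (118^2)^2 ≡ 84^2 = 7056 ≡ 136 (mod 173)
118^6 = 118^4 · 118^2 ≡ 136 · 84 ≡ 6 (mod 173).

6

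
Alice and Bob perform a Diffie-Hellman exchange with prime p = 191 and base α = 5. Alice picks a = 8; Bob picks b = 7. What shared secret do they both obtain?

Bob sends B = α^b mod p = 5^7 mod 191.
5^1 ≡ 5 (mod 191)
5^2 = (5^1)^2 ≡ 5^2 = 25 ≡ 25 (mod 191)
5^4 = (5^2)^2 ≡ 25^2 = 625 ≡ 52 (mod 191)
5^7 = 5^4 · 5^2 · 5^1 ≡ 52 · 25 · 5 ≡ 6 (mod 191).
So B = 6. Alice then computes K = B^a mod p = 6^8 mod 191.
6^1 ≡ 6 (mod 191)
6^2 = (6^1)^2 ≡ 6^2 = 36 ≡ 36 (mod 191)
6^4 = (6^2)^2 ≡ 36^2 = 1296 ≡ 150 (mod 191)
6^8 = (6^4)^2 ≡ 150^2 = 22500 ≡ 153 (mod 191)

153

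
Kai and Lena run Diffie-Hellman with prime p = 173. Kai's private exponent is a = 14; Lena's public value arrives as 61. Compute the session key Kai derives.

Shared key K = 61^14 mod 173.
61^1 ≡ 61 (mod 173)
61^2 = (61^1)^2 ≡ 61^2 = 3721 ≡ 88 (mod 173)
61^4 = (61^2)^2 ≡ 88^2 = 7744 ≡ 132 (mod 173)
61^8 = (61^4)^2 ≡ 132^2 = 17424 ≡ 124 (mod 173)
61^14 = 61^8 · 61^4 · 61^2 ≡ 124 · 132 · 88 ≡ 159 (mod 173).

159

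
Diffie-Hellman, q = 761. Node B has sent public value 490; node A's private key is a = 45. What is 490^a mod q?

233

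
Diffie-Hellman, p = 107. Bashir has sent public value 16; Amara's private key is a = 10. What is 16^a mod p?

Shared key K = 16^10 mod 107.
16^1 ≡ 16 (mod 107)
16^2 = (16^1)^2 ≡ 16^2 = 256 ≡ 42 (mod 107)
16^4 = (16^2)^2 ≡ 42^2 = 1764 ≡ 52 (mod 107)
16^8 = (16^4)^2 ≡ 52^2 = 2704 ≡ 29 (mod 107)
16^10 = 16^8 · 16^2 ≡ 29 · 42 ≡ 41 (mod 107).

41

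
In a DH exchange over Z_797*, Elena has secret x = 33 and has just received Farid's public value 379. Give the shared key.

360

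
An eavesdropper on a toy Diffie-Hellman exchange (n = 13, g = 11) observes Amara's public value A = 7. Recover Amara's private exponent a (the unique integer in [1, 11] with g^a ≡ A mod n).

5

Try successive powers of 11 modulo 13:
11^1 ≡ 11
11^2 ≡ 4
11^3 ≡ 5
11^4 ≡ 3
11^5 ≡ 7
Found: a = 5.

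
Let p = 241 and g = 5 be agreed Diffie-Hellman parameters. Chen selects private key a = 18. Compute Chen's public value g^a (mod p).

Public value = 5^18 (mod 241).
5^1 ≡ 5 (mod 241)
5^2 = (5^1)^2 ≡ 5^2 = 25 ≡ 25 (mod 241)
5^4 = (5^2)^2 ≡ 25^2 = 625 ≡ 143 (mod 241)
5^8 = (5^4)^2 ≡ 143^2 = 20449 ≡ 205 (mod 241)
5^16 = (5^8)^2 ≡ 205^2 = 42025 ≡ 91 (mod 241)
5^18 = 5^16 · 5^2 ≡ 91 · 25 ≡ 106 (mod 241).

106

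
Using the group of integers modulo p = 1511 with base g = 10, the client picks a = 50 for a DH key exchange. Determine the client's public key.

Public value = 10^50 mod 1511.
10^1 ≡ 10 (mod 1511)
10^2 = (10^1)^2 ≡ 10^2 = 100 ≡ 100 (mod 1511)
10^4 = (10^2)^2 ≡ 100^2 = 10000 ≡ 934 (mod 1511)
10^8 = (10^4)^2 ≡ 934^2 = 872356 ≡ 509 (mod 1511)
10^16 = (10^8)^2 ≡ 509^2 = 259081 ≡ 700 (mod 1511)
10^32 = (10^16)^2 ≡ 700^2 = 490000 ≡ 436 (mod 1511)
10^50 = 10^32 · 10^16 · 10^2 ≡ 436 · 700 · 100 ≡ 822 (mod 1511).

822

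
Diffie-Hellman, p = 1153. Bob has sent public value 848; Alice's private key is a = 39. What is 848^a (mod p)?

754

Shared key K = 848^39 mod 1153.
848^1 ≡ 848 (mod 1153)
848^2 = (848^1)^2 ≡ 848^2 = 719104 ≡ 785 (mod 1153)
848^4 = (848^2)^2 ≡ 785^2 = 616225 ≡ 523 (mod 1153)
848^8 = (848^4)^2 ≡ 523^2 = 273529 ≡ 268 (mod 1153)
848^16 = (848^8)^2 ≡ 268^2 = 71824 ≡ 338 (mod 1153)
848^32 = (848^16)^2 ≡ 338^2 = 114244 ≡ 97 (mod 1153)
848^39 = 848^32 · 848^4 · 848^2 · 848^1 ≡ 97 · 523 · 785 · 848 ≡ 754 (mod 1153).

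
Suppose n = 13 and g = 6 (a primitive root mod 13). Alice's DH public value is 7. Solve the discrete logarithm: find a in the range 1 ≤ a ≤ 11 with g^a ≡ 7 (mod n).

Try successive powers of 6 modulo 13:
6^1 ≡ 6
6^2 ≡ 10
6^3 ≡ 8
6^4 ≡ 9
6^5 ≡ 2
6^6 ≡ 12
6^7 ≡ 7
Found: a = 7.

7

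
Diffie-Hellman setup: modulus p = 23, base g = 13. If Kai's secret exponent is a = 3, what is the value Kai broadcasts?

12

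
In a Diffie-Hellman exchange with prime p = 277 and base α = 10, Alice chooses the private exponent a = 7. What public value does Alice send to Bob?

23

Public value = 10^7 mod 277.
10^1 ≡ 10 (mod 277)
10^2 = (10^1)^2 ≡ 10^2 = 100 ≡ 100 (mod 277)
10^4 = (10^2)^2 ≡ 100^2 = 10000 ≡ 28 (mod 277)
10^7 = 10^4 · 10^2 · 10^1 ≡ 28 · 100 · 10 ≡ 23 (mod 277).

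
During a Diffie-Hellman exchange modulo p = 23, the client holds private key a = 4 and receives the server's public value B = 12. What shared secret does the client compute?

13

Shared key K = 12^4 mod 23.
12^1 ≡ 12 (mod 23)
12^2 = (12^1)^2 ≡ 12^2 = 144 ≡ 6 (mod 23)
12^4 = (12^2)^2 ≡ 6^2 = 36 ≡ 13 (mod 23)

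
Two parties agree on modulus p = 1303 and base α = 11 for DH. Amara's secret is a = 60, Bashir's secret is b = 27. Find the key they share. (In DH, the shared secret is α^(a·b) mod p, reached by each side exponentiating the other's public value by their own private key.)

Amara sends A = α^a mod p = 11^60 mod 1303.
11^1 ≡ 11 (mod 1303)
11^2 = (11^1)^2 ≡ 11^2 = 121 ≡ 121 (mod 1303)
11^4 = (11^2)^2 ≡ 121^2 = 14641 ≡ 308 (mod 1303)
11^8 = (11^4)^2 ≡ 308^2 = 94864 ≡ 1048 (mod 1303)
11^16 = (11^8)^2 ≡ 1048^2 = 1098304 ≡ 1178 (mod 1303)
11^32 = (11^16)^2 ≡ 1178^2 = 1387684 ≡ 1292 (mod 1303)
11^60 = 11^32 · 11^16 · 11^8 · 11^4 ≡ 1292 · 1178 · 1048 · 308 ≡ 140 (mod 1303).
So A = 140. Bashir then computes K = A^b mod p = 140^27 mod 1303.
140^1 ≡ 140 (mod 1303)
140^2 = (140^1)^2 ≡ 140^2 = 19600 ≡ 55 (mod 1303)
140^4 = (140^2)^2 ≡ 55^2 = 3025 ≡ 419 (mod 1303)
140^8 = (140^4)^2 ≡ 419^2 = 175561 ≡ 959 (mod 1303)
140^16 = (140^8)^2 ≡ 959^2 = 919681 ≡ 1066 (mod 1303)
140^27 = 140^16 · 140^8 · 140^2 · 140^1 ≡ 1066 · 959 · 55 · 140 ≡ 1048 (mod 1303).

1048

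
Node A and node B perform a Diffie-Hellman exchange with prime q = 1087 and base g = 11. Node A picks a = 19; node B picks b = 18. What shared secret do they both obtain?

529

Node B sends B = g^b mod q = 11^18 mod 1087.
11^1 ≡ 11 (mod 1087)
11^2 = (11^1)^2 ≡ 11^2 = 121 ≡ 121 (mod 1087)
11^4 = (11^2)^2 ≡ 121^2 = 14641 ≡ 510 (mod 1087)
11^8 = (11^4)^2 ≡ 510^2 = 260100 ≡ 307 (mod 1087)
11^16 = (11^8)^2 ≡ 307^2 = 94249 ≡ 767 (mod 1087)
11^18 = 11^16 · 11^2 ≡ 767 · 121 ≡ 412 (mod 1087).
So B = 412. Node A then computes K = B^a mod q = 412^19 mod 1087.
412^1 ≡ 412 (mod 1087)
412^2 = (412^1)^2 ≡ 412^2 = 169744 ≡ 172 (mod 1087)
412^4 = (412^2)^2 ≡ 172^2 = 29584 ≡ 235 (mod 1087)
412^8 = (412^4)^2 ≡ 235^2 = 55225 ≡ 875 (mod 1087)
412^16 = (412^8)^2 ≡ 875^2 = 765625 ≡ 377 (mod 1087)
412^19 = 412^16 · 412^2 · 412^1 ≡ 377 · 172 · 412 ≡ 529 (mod 1087).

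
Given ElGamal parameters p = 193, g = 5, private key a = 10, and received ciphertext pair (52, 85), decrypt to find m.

69

Shared mask s = c₁^a mod p = 52^10 mod 193.
52^1 ≡ 52 (mod 193)
52^2 = (52^1)^2 ≡ 52^2 = 2704 ≡ 2 (mod 193)
52^4 = (52^2)^2 ≡ 2^2 = 4 ≡ 4 (mod 193)
52^8 = (52^4)^2 ≡ 4^2 = 16 ≡ 16 (mod 193)
52^10 = 52^8 · 52^2 ≡ 16 · 2 ≡ 32 (mod 193).
So s = 32; s⁻¹ ≡ 187 (mod 193).
m = c₂ · s⁻¹ mod 193 = 85 · 187 mod 193 = 69.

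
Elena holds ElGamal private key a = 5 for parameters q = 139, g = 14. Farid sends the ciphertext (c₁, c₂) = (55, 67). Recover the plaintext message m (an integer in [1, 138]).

25

Shared mask s = c₁^a mod q = 55^5 mod 139.
55^1 ≡ 55 (mod 139)
55^2 = (55^1)^2 ≡ 55^2 = 3025 ≡ 106 (mod 139)
55^4 = (55^2)^2 ≡ 106^2 = 11236 ≡ 116 (mod 139)
55^5 = 55^4 · 55^1 ≡ 116 · 55 ≡ 125 (mod 139).
So s = 125; s⁻¹ ≡ 129 (mod 139).
m = c₂ · s⁻¹ mod 139 = 67 · 129 mod 139 = 25.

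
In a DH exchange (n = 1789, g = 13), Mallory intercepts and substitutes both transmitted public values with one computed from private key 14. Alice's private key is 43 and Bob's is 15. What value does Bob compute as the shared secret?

1674

Bob receives Mallory's public value M = 13^14 mod 1789 instead of the honest one.
13^1 ≡ 13 (mod 1789)
13^2 = (13^1)^2 ≡ 13^2 = 169 ≡ 169 (mod 1789)
13^4 = (13^2)^2 ≡ 169^2 = 28561 ≡ 1726 (mod 1789)
13^8 = (13^4)^2 ≡ 1726^2 = 2979076 ≡ 391 (mod 1789)
13^14 = 13^8 · 13^4 · 13^2 ≡ 391 · 1726 · 169 ≡ 26 (mod 1789).
So M = 26. Bob computes K = M^15 mod 1789.
26^1 ≡ 26 (mod 1789)
26^2 = (26^1)^2 ≡ 26^2 = 676 ≡ 676 (mod 1789)
26^4 = (26^2)^2 ≡ 676^2 = 456976 ≡ 781 (mod 1789)
26^8 = (26^4)^2 ≡ 781^2 = 609961 ≡ 1701 (mod 1789)
26^15 = 26^8 · 26^4 · 26^2 · 26^1 ≡ 1701 · 781 · 676 · 26 ≡ 1674 (mod 1789).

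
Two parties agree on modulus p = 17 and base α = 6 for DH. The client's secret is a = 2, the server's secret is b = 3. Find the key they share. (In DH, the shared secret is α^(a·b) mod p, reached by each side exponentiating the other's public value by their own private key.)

8

The client sends A = α^a mod p = 6^2 mod 17.
6^1 ≡ 6 (mod 17)
6^2 = (6^1)^2 ≡ 6^2 = 36 ≡ 2 (mod 17)
So A = 2. The server then computes K = A^b mod p = 2^3 mod 17.
2^1 ≡ 2 (mod 17)
2^2 = (2^1)^2 ≡ 2^2 = 4 ≡ 4 (mod 17)
2^3 = 2^2 · 2^1 ≡ 4 · 2 ≡ 8 (mod 17).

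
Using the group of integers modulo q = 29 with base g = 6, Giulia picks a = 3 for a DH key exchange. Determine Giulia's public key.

13

Public value = 6^{3} \pmod{29}.
6^1 ≡ 6 (mod 29)
6^2 = (6^1)^2 ≡ 6^2 = 36 ≡ 7 (mod 29)
6^3 = 6^2 · 6^1 ≡ 7 · 6 ≡ 13 (mod 29).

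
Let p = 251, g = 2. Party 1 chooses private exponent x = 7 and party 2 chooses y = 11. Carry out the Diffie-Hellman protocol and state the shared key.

247

Party 2 sends B = g^y mod p = 2^11 mod 251.
2^1 ≡ 2 (mod 251)
2^2 = (2^1)^2 ≡ 2^2 = 4 ≡ 4 (mod 251)
2^4 = (2^2)^2 ≡ 4^2 = 16 ≡ 16 (mod 251)
2^8 = (2^4)^2 ≡ 16^2 = 256 ≡ 5 (mod 251)
2^11 = 2^8 · 2^2 · 2^1 ≡ 5 · 4 · 2 ≡ 40 (mod 251).
So B = 40. Party 1 then computes K = B^x mod p = 40^7 mod 251.
40^1 ≡ 40 (mod 251)
40^2 = (40^1)^2 ≡ 40^2 = 1600 ≡ 94 (mod 251)
40^4 = (40^2)^2 ≡ 94^2 = 8836 ≡ 51 (mod 251)
40^7 = 40^4 · 40^2 · 40^1 ≡ 51 · 94 · 40 ≡ 247 (mod 251).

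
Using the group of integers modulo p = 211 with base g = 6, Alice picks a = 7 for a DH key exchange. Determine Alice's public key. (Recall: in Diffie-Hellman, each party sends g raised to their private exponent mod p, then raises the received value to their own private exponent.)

Public value = 6^7 (mod 211).
6^1 ≡ 6 (mod 211)
6^2 = (6^1)^2 ≡ 6^2 = 36 ≡ 36 (mod 211)
6^4 = (6^2)^2 ≡ 36^2 = 1296 ≡ 30 (mod 211)
6^7 = 6^4 · 6^2 · 6^1 ≡ 30 · 36 · 6 ≡ 150 (mod 211).

150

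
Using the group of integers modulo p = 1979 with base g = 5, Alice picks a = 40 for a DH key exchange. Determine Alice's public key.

1480

Public value = 5^40 mod 1979.
5^1 ≡ 5 (mod 1979)
5^2 = (5^1)^2 ≡ 5^2 = 25 ≡ 25 (mod 1979)
5^4 = (5^2)^2 ≡ 25^2 = 625 ≡ 625 (mod 1979)
5^8 = (5^4)^2 ≡ 625^2 = 390625 ≡ 762 (mod 1979)
5^16 = (5^8)^2 ≡ 762^2 = 580644 ≡ 797 (mod 1979)
5^32 = (5^16)^2 ≡ 797^2 = 635209 ≡ 1929 (mod 1979)
5^40 = 5^32 · 5^8 ≡ 1929 · 762 ≡ 1480 (mod 1979).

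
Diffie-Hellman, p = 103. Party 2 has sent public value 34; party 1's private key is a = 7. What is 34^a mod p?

30

Shared key K = 34^7 mod 103.
34^1 ≡ 34 (mod 103)
34^2 = (34^1)^2 ≡ 34^2 = 1156 ≡ 23 (mod 103)
34^4 = (34^2)^2 ≡ 23^2 = 529 ≡ 14 (mod 103)
34^7 = 34^4 · 34^2 · 34^1 ≡ 14 · 23 · 34 ≡ 30 (mod 103).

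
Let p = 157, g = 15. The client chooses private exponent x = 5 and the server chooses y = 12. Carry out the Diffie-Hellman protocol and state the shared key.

93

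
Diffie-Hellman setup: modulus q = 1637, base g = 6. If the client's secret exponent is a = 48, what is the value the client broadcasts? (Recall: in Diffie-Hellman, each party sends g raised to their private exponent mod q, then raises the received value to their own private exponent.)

Public value = 6^48 mod 1637.
6^1 ≡ 6 (mod 1637)
6^2 = (6^1)^2 ≡ 6^2 = 36 ≡ 36 (mod 1637)
6^4 = (6^2)^2 ≡ 36^2 = 1296 ≡ 1296 (mod 1637)
6^8 = (6^4)^2 ≡ 1296^2 = 1679616 ≡ 54 (mod 1637)
6^16 = (6^8)^2 ≡ 54^2 = 2916 ≡ 1279 (mod 1637)
6^32 = (6^16)^2 ≡ 1279^2 = 1635841 ≡ 478 (mod 1637)
6^48 = 6^32 · 6^16 ≡ 478 · 1279 ≡ 761 (mod 1637).

761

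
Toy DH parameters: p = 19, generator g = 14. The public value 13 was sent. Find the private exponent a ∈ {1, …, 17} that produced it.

Try successive powers of 14 modulo 19:
14^1 ≡ 14
14^2 ≡ 6
14^3 ≡ 8
14^4 ≡ 17
14^5 ≡ 10
14^6 ≡ 7
14^7 ≡ 3
14^8 ≡ 4
14^9 ≡ 18
14^10 ≡ 5
14^11 ≡ 13
Found: a = 11.

11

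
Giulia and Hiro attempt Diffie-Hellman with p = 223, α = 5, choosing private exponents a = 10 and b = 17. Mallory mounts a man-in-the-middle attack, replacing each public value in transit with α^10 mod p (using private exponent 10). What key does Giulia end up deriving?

109

Giulia receives Mallory's public value M = 5^10 mod 223 instead of the honest one.
5^1 ≡ 5 (mod 223)
5^2 = (5^1)^2 ≡ 5^2 = 25 ≡ 25 (mod 223)
5^4 = (5^2)^2 ≡ 25^2 = 625 ≡ 179 (mod 223)
5^8 = (5^4)^2 ≡ 179^2 = 32041 ≡ 152 (mod 223)
5^10 = 5^8 · 5^2 ≡ 152 · 25 ≡ 9 (mod 223).
So M = 9. Giulia computes K = M^10 mod 223.
9^1 ≡ 9 (mod 223)
9^2 = (9^1)^2 ≡ 9^2 = 81 ≡ 81 (mod 223)
9^4 = (9^2)^2 ≡ 81^2 = 6561 ≡ 94 (mod 223)
9^8 = (9^4)^2 ≡ 94^2 = 8836 ≡ 139 (mod 223)
9^10 = 9^8 · 9^2 ≡ 139 · 81 ≡ 109 (mod 223).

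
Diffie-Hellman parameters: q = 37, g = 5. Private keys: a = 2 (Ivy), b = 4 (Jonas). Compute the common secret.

16

Jonas sends B = g^b mod q = 5^4 mod 37.
5^1 ≡ 5 (mod 37)
5^2 = (5^1)^2 ≡ 5^2 = 25 ≡ 25 (mod 37)
5^4 = (5^2)^2 ≡ 25^2 = 625 ≡ 33 (mod 37)
So B = 33. Ivy then computes K = B^a mod q = 33^2 mod 37.
33^1 ≡ 33 (mod 37)
33^2 = (33^1)^2 ≡ 33^2 = 1089 ≡ 16 (mod 37)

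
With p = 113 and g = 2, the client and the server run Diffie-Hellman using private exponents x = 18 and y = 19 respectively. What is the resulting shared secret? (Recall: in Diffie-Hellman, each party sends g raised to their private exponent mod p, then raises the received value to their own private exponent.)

64

The server sends B = g^y mod p = 2^19 mod 113.
2^1 ≡ 2 (mod 113)
2^2 = (2^1)^2 ≡ 2^2 = 4 ≡ 4 (mod 113)
2^4 = (2^2)^2 ≡ 4^2 = 16 ≡ 16 (mod 113)
2^8 = (2^4)^2 ≡ 16^2 = 256 ≡ 30 (mod 113)
2^16 = (2^8)^2 ≡ 30^2 = 900 ≡ 109 (mod 113)
2^19 = 2^16 · 2^2 · 2^1 ≡ 109 · 4 · 2 ≡ 81 (mod 113).
So B = 81. The client then computes K = B^x mod p = 81^18 mod 113.
81^1 ≡ 81 (mod 113)
81^2 = (81^1)^2 ≡ 81^2 = 6561 ≡ 7 (mod 113)
81^4 = (81^2)^2 ≡ 7^2 = 49 ≡ 49 (mod 113)
81^8 = (81^4)^2 ≡ 49^2 = 2401 ≡ 28 (mod 113)
81^16 = (81^8)^2 ≡ 28^2 = 784 ≡ 106 (mod 113)
81^18 = 81^16 · 81^2 ≡ 106 · 7 ≡ 64 (mod 113).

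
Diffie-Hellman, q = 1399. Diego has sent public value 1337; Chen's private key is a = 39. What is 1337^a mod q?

121

Shared key K = 1337^39 mod 1399.
1337^1 ≡ 1337 (mod 1399)
1337^2 = (1337^1)^2 ≡ 1337^2 = 1787569 ≡ 1046 (mod 1399)
1337^4 = (1337^2)^2 ≡ 1046^2 = 1094116 ≡ 98 (mod 1399)
1337^8 = (1337^4)^2 ≡ 98^2 = 9604 ≡ 1210 (mod 1399)
1337^16 = (1337^8)^2 ≡ 1210^2 = 1464100 ≡ 746 (mod 1399)
1337^32 = (1337^16)^2 ≡ 746^2 = 556516 ≡ 1113 (mod 1399)
1337^39 = 1337^32 · 1337^4 · 1337^2 · 1337^1 ≡ 1113 · 98 · 1046 · 1337 ≡ 121 (mod 1399).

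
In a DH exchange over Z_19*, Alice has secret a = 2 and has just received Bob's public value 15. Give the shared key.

16

Shared key K = 15^2 mod 19.
15^1 ≡ 15 (mod 19)
15^2 = (15^1)^2 ≡ 15^2 = 225 ≡ 16 (mod 19)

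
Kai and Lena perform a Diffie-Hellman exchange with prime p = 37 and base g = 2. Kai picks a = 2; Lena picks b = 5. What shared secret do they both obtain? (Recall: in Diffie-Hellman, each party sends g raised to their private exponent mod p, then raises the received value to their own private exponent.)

25

Lena sends B = g^b mod p = 2^5 mod 37.
2^1 ≡ 2 (mod 37)
2^2 = (2^1)^2 ≡ 2^2 = 4 ≡ 4 (mod 37)
2^4 = (2^2)^2 ≡ 4^2 = 16 ≡ 16 (mod 37)
2^5 = 2^4 · 2^1 ≡ 16 · 2 ≡ 32 (mod 37).
So B = 32. Kai then computes K = B^a mod p = 32^2 mod 37.
32^1 ≡ 32 (mod 37)
32^2 = (32^1)^2 ≡ 32^2 = 1024 ≡ 25 (mod 37)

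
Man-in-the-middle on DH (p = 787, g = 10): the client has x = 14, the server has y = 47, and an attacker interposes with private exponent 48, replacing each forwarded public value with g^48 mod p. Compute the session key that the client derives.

The client receives an attacker's public value M = 10^48 mod 787 instead of the honest one.
10^1 ≡ 10 (mod 787)
10^2 = (10^1)^2 ≡ 10^2 = 100 ≡ 100 (mod 787)
10^4 = (10^2)^2 ≡ 100^2 = 10000 ≡ 556 (mod 787)
10^8 = (10^4)^2 ≡ 556^2 = 309136 ≡ 632 (mod 787)
10^16 = (10^8)^2 ≡ 632^2 = 399424 ≡ 415 (mod 787)
10^32 = (10^16)^2 ≡ 415^2 = 172225 ≡ 659 (mod 787)
10^48 = 10^32 · 10^16 ≡ 659 · 415 ≡ 396 (mod 787).
So M = 396. The client computes K = M^14 mod 787.
396^1 ≡ 396 (mod 787)
396^2 = (396^1)^2 ≡ 396^2 = 156816 ≡ 203 (mod 787)
396^4 = (396^2)^2 ≡ 203^2 = 41209 ≡ 285 (mod 787)
396^8 = (396^4)^2 ≡ 285^2 = 81225 ≡ 164 (mod 787)
396^14 = 396^8 · 396^4 · 396^2 ≡ 164 · 285 · 203 ≡ 148 (mod 787).

148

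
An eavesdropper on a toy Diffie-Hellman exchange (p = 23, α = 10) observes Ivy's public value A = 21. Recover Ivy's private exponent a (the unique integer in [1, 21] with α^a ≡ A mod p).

19

Try successive powers of 10 modulo 23:
10^1 ≡ 10
10^2 ≡ 8
10^3 ≡ 11
10^4 ≡ 18
10^5 ≡ 19
10^6 ≡ 6
10^7 ≡ 14
10^8 ≡ 2
10^9 ≡ 20
10^10 ≡ 16
10^11 ≡ 22
10^12 ≡ 13
10^13 ≡ 15
10^14 ≡ 12
10^15 ≡ 5
10^16 ≡ 4
10^17 ≡ 17
10^18 ≡ 9
10^19 ≡ 21
Found: a = 19.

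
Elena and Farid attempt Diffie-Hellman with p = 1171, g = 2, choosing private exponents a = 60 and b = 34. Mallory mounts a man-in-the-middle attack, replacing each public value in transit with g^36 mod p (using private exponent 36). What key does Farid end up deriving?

Farid receives Mallory's public value M = 2^36 mod 1171 instead of the honest one.
2^1 ≡ 2 (mod 1171)
2^2 = (2^1)^2 ≡ 2^2 = 4 ≡ 4 (mod 1171)
2^4 = (2^2)^2 ≡ 4^2 = 16 ≡ 16 (mod 1171)
2^8 = (2^4)^2 ≡ 16^2 = 256 ≡ 256 (mod 1171)
2^16 = (2^8)^2 ≡ 256^2 = 65536 ≡ 1131 (mod 1171)
2^32 = (2^16)^2 ≡ 1131^2 = 1279161 ≡ 429 (mod 1171)
2^36 = 2^32 · 2^4 ≡ 429 · 16 ≡ 1009 (mod 1171).
So M = 1009. Farid computes K = M^34 mod 1171.
1009^1 ≡ 1009 (mod 1171)
1009^2 = (1009^1)^2 ≡ 1009^2 = 1018081 ≡ 482 (mod 1171)
1009^4 = (1009^2)^2 ≡ 482^2 = 232324 ≡ 466 (mod 1171)
1009^8 = (1009^4)^2 ≡ 466^2 = 217156 ≡ 521 (mod 1171)
1009^16 = (1009^8)^2 ≡ 521^2 = 271441 ≡ 940 (mod 1171)
1009^32 = (1009^16)^2 ≡ 940^2 = 883600 ≡ 666 (mod 1171)
1009^34 = 1009^32 · 1009^2 ≡ 666 · 482 ≡ 158 (mod 1171).

158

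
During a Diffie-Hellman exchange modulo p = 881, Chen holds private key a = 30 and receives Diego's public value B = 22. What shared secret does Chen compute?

Shared key K = 22^30 mod 881.
22^1 ≡ 22 (mod 881)
22^2 = (22^1)^2 ≡ 22^2 = 484 ≡ 484 (mod 881)
22^4 = (22^2)^2 ≡ 484^2 = 234256 ≡ 791 (mod 881)
22^8 = (22^4)^2 ≡ 791^2 = 625681 ≡ 171 (mod 881)
22^16 = (22^8)^2 ≡ 171^2 = 29241 ≡ 168 (mod 881)
22^30 = 22^16 · 22^8 · 22^4 · 22^2 ≡ 168 · 171 · 791 · 484 ≡ 102 (mod 881).

102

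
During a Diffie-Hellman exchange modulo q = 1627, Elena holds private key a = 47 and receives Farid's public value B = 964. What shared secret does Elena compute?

Shared key K = 964^47 mod 1627.
964^1 ≡ 964 (mod 1627)
964^2 = (964^1)^2 ≡ 964^2 = 929296 ≡ 279 (mod 1627)
964^4 = (964^2)^2 ≡ 279^2 = 77841 ≡ 1372 (mod 1627)
964^8 = (964^4)^2 ≡ 1372^2 = 1882384 ≡ 1572 (mod 1627)
964^16 = (964^8)^2 ≡ 1572^2 = 2471184 ≡ 1398 (mod 1627)
964^32 = (964^16)^2 ≡ 1398^2 = 1954404 ≡ 377 (mod 1627)
964^47 = 964^32 · 964^8 · 964^4 · 964^2 · 964^1 ≡ 377 · 1572 · 1372 · 279 · 964 ≡ 1502 (mod 1627).

1502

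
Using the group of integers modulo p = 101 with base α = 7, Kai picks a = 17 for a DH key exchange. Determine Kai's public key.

Public value = 7^17 mod 101.
7^1 ≡ 7 (mod 101)
7^2 = (7^1)^2 ≡ 7^2 = 49 ≡ 49 (mod 101)
7^4 = (7^2)^2 ≡ 49^2 = 2401 ≡ 78 (mod 101)
7^8 = (7^4)^2 ≡ 78^2 = 6084 ≡ 24 (mod 101)
7^16 = (7^8)^2 ≡ 24^2 = 576 ≡ 71 (mod 101)
7^17 = 7^16 · 7^1 ≡ 71 · 7 ≡ 93 (mod 101).

93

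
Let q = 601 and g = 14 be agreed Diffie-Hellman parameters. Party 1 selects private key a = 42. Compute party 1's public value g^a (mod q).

Public value = 14^42 (mod 601).
14^1 ≡ 14 (mod 601)
14^2 = (14^1)^2 ≡ 14^2 = 196 ≡ 196 (mod 601)
14^4 = (14^2)^2 ≡ 196^2 = 38416 ≡ 553 (mod 601)
14^8 = (14^4)^2 ≡ 553^2 = 305809 ≡ 501 (mod 601)
14^16 = (14^8)^2 ≡ 501^2 = 251001 ≡ 384 (mod 601)
14^32 = (14^16)^2 ≡ 384^2 = 147456 ≡ 211 (mod 601)
14^42 = 14^32 · 14^8 · 14^2 ≡ 211 · 501 · 196 ≡ 482 (mod 601).

482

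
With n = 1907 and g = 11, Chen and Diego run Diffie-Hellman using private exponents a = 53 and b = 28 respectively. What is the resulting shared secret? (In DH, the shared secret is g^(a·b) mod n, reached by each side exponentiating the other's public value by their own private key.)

1327

Diego sends B = g^b mod n = 11^28 mod 1907.
11^1 ≡ 11 (mod 1907)
11^2 = (11^1)^2 ≡ 11^2 = 121 ≡ 121 (mod 1907)
11^4 = (11^2)^2 ≡ 121^2 = 14641 ≡ 1292 (mod 1907)
11^8 = (11^4)^2 ≡ 1292^2 = 1669264 ≡ 639 (mod 1907)
11^16 = (11^8)^2 ≡ 639^2 = 408321 ≡ 223 (mod 1907)
11^28 = 11^16 · 11^8 · 11^4 ≡ 223 · 639 · 1292 ≡ 530 (mod 1907).
So B = 530. Chen then computes K = B^a mod n = 530^53 mod 1907.
530^1 ≡ 530 (mod 1907)
530^2 = (530^1)^2 ≡ 530^2 = 280900 ≡ 571 (mod 1907)
530^4 = (530^2)^2 ≡ 571^2 = 326041 ≡ 1851 (mod 1907)
530^8 = (530^4)^2 ≡ 1851^2 = 3426201 ≡ 1229 (mod 1907)
530^16 = (530^8)^2 ≡ 1229^2 = 1510441 ≡ 97 (mod 1907)
530^32 = (530^16)^2 ≡ 97^2 = 9409 ≡ 1781 (mod 1907)
530^53 = 530^32 · 530^16 · 530^4 · 530^1 ≡ 1781 · 97 · 1851 · 530 ≡ 1327 (mod 1907).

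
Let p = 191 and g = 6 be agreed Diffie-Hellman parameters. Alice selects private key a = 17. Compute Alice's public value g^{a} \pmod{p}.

69

Public value = 6^{17} \pmod{191}.
6^1 ≡ 6 (mod 191)
6^2 = (6^1)^2 ≡ 6^2 = 36 ≡ 36 (mod 191)
6^4 = (6^2)^2 ≡ 36^2 = 1296 ≡ 150 (mod 191)
6^8 = (6^4)^2 ≡ 150^2 = 22500 ≡ 153 (mod 191)
6^16 = (6^8)^2 ≡ 153^2 = 23409 ≡ 107 (mod 191)
6^17 = 6^16 · 6^1 ≡ 107 · 6 ≡ 69 (mod 191).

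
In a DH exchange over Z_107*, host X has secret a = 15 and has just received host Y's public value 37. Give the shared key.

41

Shared key K = 37^15 mod 107.
37^1 ≡ 37 (mod 107)
37^2 = (37^1)^2 ≡ 37^2 = 1369 ≡ 85 (mod 107)
37^4 = (37^2)^2 ≡ 85^2 = 7225 ≡ 56 (mod 107)
37^8 = (37^4)^2 ≡ 56^2 = 3136 ≡ 33 (mod 107)
37^15 = 37^8 · 37^4 · 37^2 · 37^1 ≡ 33 · 56 · 85 · 37 ≡ 41 (mod 107).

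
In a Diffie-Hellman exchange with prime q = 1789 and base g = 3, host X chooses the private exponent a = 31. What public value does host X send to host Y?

Public value = 3^31 mod 1789.
3^1 ≡ 3 (mod 1789)
3^2 = (3^1)^2 ≡ 3^2 = 9 ≡ 9 (mod 1789)
3^4 = (3^2)^2 ≡ 9^2 = 81 ≡ 81 (mod 1789)
3^8 = (3^4)^2 ≡ 81^2 = 6561 ≡ 1194 (mod 1789)
3^16 = (3^8)^2 ≡ 1194^2 = 1425636 ≡ 1592 (mod 1789)
3^31 = 3^16 · 3^8 · 3^4 · 3^2 · 3^1 ≡ 1592 · 1194 · 81 · 9 · 3 ≡ 1606 (mod 1789).

1606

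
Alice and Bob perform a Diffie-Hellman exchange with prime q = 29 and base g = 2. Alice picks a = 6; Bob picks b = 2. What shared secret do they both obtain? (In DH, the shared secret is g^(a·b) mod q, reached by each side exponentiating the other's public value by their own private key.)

Alice sends A = g^a mod q = 2^6 mod 29.
2^1 ≡ 2 (mod 29)
2^2 = (2^1)^2 ≡ 2^2 = 4 ≡ 4 (mod 29)
2^4 = (2^2)^2 ≡ 4^2 = 16 ≡ 16 (mod 29)
2^6 = 2^4 · 2^2 ≡ 16 · 4 ≡ 6 (mod 29).
So A = 6. Bob then computes K = A^b mod q = 6^2 mod 29.
6^1 ≡ 6 (mod 29)
6^2 = (6^1)^2 ≡ 6^2 = 36 ≡ 7 (mod 29)

7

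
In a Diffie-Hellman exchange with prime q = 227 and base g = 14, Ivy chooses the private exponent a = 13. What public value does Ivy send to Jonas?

Public value = 14^13 mod 227.
14^1 ≡ 14 (mod 227)
14^2 = (14^1)^2 ≡ 14^2 = 196 ≡ 196 (mod 227)
14^4 = (14^2)^2 ≡ 196^2 = 38416 ≡ 53 (mod 227)
14^8 = (14^4)^2 ≡ 53^2 = 2809 ≡ 85 (mod 227)
14^13 = 14^8 · 14^4 · 14^1 ≡ 85 · 53 · 14 ≡ 191 (mod 227).

191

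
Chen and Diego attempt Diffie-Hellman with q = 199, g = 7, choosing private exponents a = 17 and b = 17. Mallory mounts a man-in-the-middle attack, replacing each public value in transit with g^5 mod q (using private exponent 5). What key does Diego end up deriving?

33

Diego receives Mallory's public value M = 7^5 mod 199 instead of the honest one.
7^1 ≡ 7 (mod 199)
7^2 = (7^1)^2 ≡ 7^2 = 49 ≡ 49 (mod 199)
7^4 = (7^2)^2 ≡ 49^2 = 2401 ≡ 13 (mod 199)
7^5 = 7^4 · 7^1 ≡ 13 · 7 ≡ 91 (mod 199).
So M = 91. Diego computes K = M^17 mod 199.
91^1 ≡ 91 (mod 199)
91^2 = (91^1)^2 ≡ 91^2 = 8281 ≡ 122 (mod 199)
91^4 = (91^2)^2 ≡ 122^2 = 14884 ≡ 158 (mod 199)
91^8 = (91^4)^2 ≡ 158^2 = 24964 ≡ 89 (mod 199)
91^16 = (91^8)^2 ≡ 89^2 = 7921 ≡ 160 (mod 199)
91^17 = 91^16 · 91^1 ≡ 160 · 91 ≡ 33 (mod 199).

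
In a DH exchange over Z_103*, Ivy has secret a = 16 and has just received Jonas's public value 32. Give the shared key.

Shared key K = 32^16 mod 103.
32^1 ≡ 32 (mod 103)
32^2 = (32^1)^2 ≡ 32^2 = 1024 ≡ 97 (mod 103)
32^4 = (32^2)^2 ≡ 97^2 = 9409 ≡ 36 (mod 103)
32^8 = (32^4)^2 ≡ 36^2 = 1296 ≡ 60 (mod 103)
32^16 = (32^8)^2 ≡ 60^2 = 3600 ≡ 98 (mod 103)

98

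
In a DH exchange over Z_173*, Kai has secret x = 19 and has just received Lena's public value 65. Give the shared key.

Shared key K = 65^19 mod 173.
65^1 ≡ 65 (mod 173)
65^2 = (65^1)^2 ≡ 65^2 = 4225 ≡ 73 (mod 173)
65^4 = (65^2)^2 ≡ 73^2 = 5329 ≡ 139 (mod 173)
65^8 = (65^4)^2 ≡ 139^2 = 19321 ≡ 118 (mod 173)
65^16 = (65^8)^2 ≡ 118^2 = 13924 ≡ 84 (mod 173)
65^19 = 65^16 · 65^2 · 65^1 ≡ 84 · 73 · 65 ≡ 161 (mod 173).

161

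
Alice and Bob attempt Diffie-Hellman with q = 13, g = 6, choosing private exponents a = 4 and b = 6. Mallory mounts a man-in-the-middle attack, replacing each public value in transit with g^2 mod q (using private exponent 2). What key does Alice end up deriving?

3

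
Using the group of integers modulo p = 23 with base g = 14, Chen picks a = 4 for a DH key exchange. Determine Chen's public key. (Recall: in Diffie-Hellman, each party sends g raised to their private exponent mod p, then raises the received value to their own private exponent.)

6

Public value = 14^4 mod 23.
14^1 ≡ 14 (mod 23)
14^2 = (14^1)^2 ≡ 14^2 = 196 ≡ 12 (mod 23)
14^4 = (14^2)^2 ≡ 12^2 = 144 ≡ 6 (mod 23)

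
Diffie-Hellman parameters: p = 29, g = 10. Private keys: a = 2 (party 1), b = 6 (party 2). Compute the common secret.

20

Party 1 sends A = g^a mod p = 10^2 mod 29.
10^1 ≡ 10 (mod 29)
10^2 = (10^1)^2 ≡ 10^2 = 100 ≡ 13 (mod 29)
So A = 13. Party 2 then computes K = A^b mod p = 13^6 mod 29.
13^1 ≡ 13 (mod 29)
13^2 = (13^1)^2 ≡ 13^2 = 169 ≡ 24 (mod 29)
13^4 = (13^2)^2 ≡ 24^2 = 576 ≡ 25 (mod 29)
13^6 = 13^4 · 13^2 ≡ 25 · 24 ≡ 20 (mod 29).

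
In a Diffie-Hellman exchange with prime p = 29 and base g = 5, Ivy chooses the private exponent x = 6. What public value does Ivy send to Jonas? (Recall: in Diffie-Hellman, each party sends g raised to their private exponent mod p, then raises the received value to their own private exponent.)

23

Public value = 5^6 mod 29.
5^1 ≡ 5 (mod 29)
5^2 = (5^1)^2 ≡ 5^2 = 25 ≡ 25 (mod 29)
5^4 = (5^2)^2 ≡ 25^2 = 625 ≡ 16 (mod 29)
5^6 = 5^4 · 5^2 ≡ 16 · 25 ≡ 23 (mod 29).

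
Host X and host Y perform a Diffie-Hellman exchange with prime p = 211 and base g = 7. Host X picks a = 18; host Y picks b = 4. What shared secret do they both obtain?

Host Y sends B = g^b mod p = 7^4 mod 211.
7^1 ≡ 7 (mod 211)
7^2 = (7^1)^2 ≡ 7^2 = 49 ≡ 49 (mod 211)
7^4 = (7^2)^2 ≡ 49^2 = 2401 ≡ 80 (mod 211)
So B = 80. Host X then computes K = B^a mod p = 80^18 mod 211.
80^1 ≡ 80 (mod 211)
80^2 = (80^1)^2 ≡ 80^2 = 6400 ≡ 70 (mod 211)
80^4 = (80^2)^2 ≡ 70^2 = 4900 ≡ 47 (mod 211)
80^8 = (80^4)^2 ≡ 47^2 = 2209 ≡ 99 (mod 211)
80^16 = (80^8)^2 ≡ 99^2 = 9801 ≡ 95 (mod 211)
80^18 = 80^16 · 80^2 ≡ 95 · 70 ≡ 109 (mod 211).

109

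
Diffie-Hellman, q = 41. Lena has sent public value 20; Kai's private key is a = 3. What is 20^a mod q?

Shared key K = 20^3 mod 41.
20^1 ≡ 20 (mod 41)
20^2 = (20^1)^2 ≡ 20^2 = 400 ≡ 31 (mod 41)
20^3 = 20^2 · 20^1 ≡ 31 · 20 ≡ 5 (mod 41).

5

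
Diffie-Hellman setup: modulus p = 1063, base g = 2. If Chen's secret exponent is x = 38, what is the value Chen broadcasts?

354

Public value = 2^38 mod 1063.
2^1 ≡ 2 (mod 1063)
2^2 = (2^1)^2 ≡ 2^2 = 4 ≡ 4 (mod 1063)
2^4 = (2^2)^2 ≡ 4^2 = 16 ≡ 16 (mod 1063)
2^8 = (2^4)^2 ≡ 16^2 = 256 ≡ 256 (mod 1063)
2^16 = (2^8)^2 ≡ 256^2 = 65536 ≡ 693 (mod 1063)
2^32 = (2^16)^2 ≡ 693^2 = 480249 ≡ 836 (mod 1063)
2^38 = 2^32 · 2^4 · 2^2 ≡ 836 · 16 · 4 ≡ 354 (mod 1063).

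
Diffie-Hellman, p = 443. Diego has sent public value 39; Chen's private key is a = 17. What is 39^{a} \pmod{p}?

Shared key K = 39^17 mod 443.
39^1 ≡ 39 (mod 443)
39^2 = (39^1)^2 ≡ 39^2 = 1521 ≡ 192 (mod 443)
39^4 = (39^2)^2 ≡ 192^2 = 36864 ≡ 95 (mod 443)
39^8 = (39^4)^2 ≡ 95^2 = 9025 ≡ 165 (mod 443)
39^16 = (39^8)^2 ≡ 165^2 = 27225 ≡ 202 (mod 443)
39^17 = 39^16 · 39^1 ≡ 202 · 39 ≡ 347 (mod 443).

347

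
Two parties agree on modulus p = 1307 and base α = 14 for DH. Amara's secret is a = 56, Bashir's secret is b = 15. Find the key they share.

Amara sends A = α^a mod p = 14^56 mod 1307.
14^1 ≡ 14 (mod 1307)
14^2 = (14^1)^2 ≡ 14^2 = 196 ≡ 196 (mod 1307)
14^4 = (14^2)^2 ≡ 196^2 = 38416 ≡ 513 (mod 1307)
14^8 = (14^4)^2 ≡ 513^2 = 263169 ≡ 462 (mod 1307)
14^16 = (14^8)^2 ≡ 462^2 = 213444 ≡ 403 (mod 1307)
14^32 = (14^16)^2 ≡ 403^2 = 162409 ≡ 341 (mod 1307)
14^56 = 14^32 · 14^16 · 14^8 ≡ 341 · 403 · 462 ≡ 594 (mod 1307).
So A = 594. Bashir then computes K = A^b mod p = 594^15 mod 1307.
594^1 ≡ 594 (mod 1307)
594^2 = (594^1)^2 ≡ 594^2 = 352836 ≡ 1253 (mod 1307)
594^4 = (594^2)^2 ≡ 1253^2 = 1570009 ≡ 302 (mod 1307)
594^8 = (594^4)^2 ≡ 302^2 = 91204 ≡ 1021 (mod 1307)
594^15 = 594^8 · 594^4 · 594^2 · 594^1 ≡ 1021 · 302 · 1253 · 594 ≡ 767 (mod 1307).

767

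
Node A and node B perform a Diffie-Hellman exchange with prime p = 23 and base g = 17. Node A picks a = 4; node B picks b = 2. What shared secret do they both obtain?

Node A sends A = g^a mod p = 17^4 mod 23.
17^1 ≡ 17 (mod 23)
17^2 = (17^1)^2 ≡ 17^2 = 289 ≡ 13 (mod 23)
17^4 = (17^2)^2 ≡ 13^2 = 169 ≡ 8 (mod 23)
So A = 8. Node B then computes K = A^b mod p = 8^2 mod 23.
8^1 ≡ 8 (mod 23)
8^2 = (8^1)^2 ≡ 8^2 = 64 ≡ 18 (mod 23)

18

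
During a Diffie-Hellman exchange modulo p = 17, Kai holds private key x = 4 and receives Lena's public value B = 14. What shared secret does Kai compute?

13

Shared key K = 14^4 mod 17.
14^1 ≡ 14 (mod 17)
14^2 = (14^1)^2 ≡ 14^2 = 196 ≡ 9 (mod 17)
14^4 = (14^2)^2 ≡ 9^2 = 81 ≡ 13 (mod 17)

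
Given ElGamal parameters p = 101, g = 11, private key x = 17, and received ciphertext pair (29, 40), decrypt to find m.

Shared mask s = c₁^x mod p = 29^17 mod 101.
29^1 ≡ 29 (mod 101)
29^2 = (29^1)^2 ≡ 29^2 = 841 ≡ 33 (mod 101)
29^4 = (29^2)^2 ≡ 33^2 = 1089 ≡ 79 (mod 101)
29^8 = (29^4)^2 ≡ 79^2 = 6241 ≡ 80 (mod 101)
29^16 = (29^8)^2 ≡ 80^2 = 6400 ≡ 37 (mod 101)
29^17 = 29^16 · 29^1 ≡ 37 · 29 ≡ 63 (mod 101).
So s = 63; s⁻¹ ≡ 93 (mod 101).
m = c₂ · s⁻¹ mod 101 = 40 · 93 mod 101 = 84.

84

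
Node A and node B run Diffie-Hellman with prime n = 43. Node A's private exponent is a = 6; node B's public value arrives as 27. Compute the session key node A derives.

Shared key K = 27^6 mod 43.
27^1 ≡ 27 (mod 43)
27^2 = (27^1)^2 ≡ 27^2 = 729 ≡ 41 (mod 43)
27^4 = (27^2)^2 ≡ 41^2 = 1681 ≡ 4 (mod 43)
27^6 = 27^4 · 27^2 ≡ 4 · 41 ≡ 35 (mod 43).

35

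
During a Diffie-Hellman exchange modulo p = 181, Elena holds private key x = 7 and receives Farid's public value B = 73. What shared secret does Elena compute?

43

Shared key K = 73^7 mod 181.
73^1 ≡ 73 (mod 181)
73^2 = (73^1)^2 ≡ 73^2 = 5329 ≡ 80 (mod 181)
73^4 = (73^2)^2 ≡ 80^2 = 6400 ≡ 65 (mod 181)
73^7 = 73^4 · 73^2 · 73^1 ≡ 65 · 80 · 73 ≡ 43 (mod 181).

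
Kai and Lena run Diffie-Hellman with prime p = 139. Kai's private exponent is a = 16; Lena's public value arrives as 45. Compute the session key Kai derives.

52

Shared key K = 45^16 mod 139.
45^1 ≡ 45 (mod 139)
45^2 = (45^1)^2 ≡ 45^2 = 2025 ≡ 79 (mod 139)
45^4 = (45^2)^2 ≡ 79^2 = 6241 ≡ 125 (mod 139)
45^8 = (45^4)^2 ≡ 125^2 = 15625 ≡ 57 (mod 139)
45^16 = (45^8)^2 ≡ 57^2 = 3249 ≡ 52 (mod 139)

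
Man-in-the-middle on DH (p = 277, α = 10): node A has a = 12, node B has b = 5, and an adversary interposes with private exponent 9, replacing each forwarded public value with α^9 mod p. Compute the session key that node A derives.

19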